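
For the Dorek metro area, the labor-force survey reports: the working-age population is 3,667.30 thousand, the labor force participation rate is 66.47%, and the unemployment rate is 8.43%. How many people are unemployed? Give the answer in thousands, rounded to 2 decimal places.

About 205.49 thousand are unemployed.

Labor force = 0.6647 × 3,667.30 = 2,437.65 thousand.
Unemployed = 0.0843 × 2,437.65 ≈ 205.49 thousand.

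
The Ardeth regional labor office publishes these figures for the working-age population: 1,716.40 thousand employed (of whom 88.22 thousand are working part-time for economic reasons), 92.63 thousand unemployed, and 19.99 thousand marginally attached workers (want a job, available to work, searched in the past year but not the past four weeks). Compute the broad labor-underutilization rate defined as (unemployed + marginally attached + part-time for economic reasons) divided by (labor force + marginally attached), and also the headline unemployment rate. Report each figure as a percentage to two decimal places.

Broad underutilization rate ≈ 10.98%; headline unemployment rate ≈ 5.12%.

Labor force = 1,716.40 + 92.63 = 1,809.03 thousand.
Numerator = 92.63 + 19.99 + 88.22 = 200.84 thousand.
Denominator = 1,809.03 + 19.99 = 1,829.02 thousand.
Broad rate = 200.84 / 1,829.02 = 10.98%.
Headline unemployment rate = 92.63 / 1,809.03 = 5.12%.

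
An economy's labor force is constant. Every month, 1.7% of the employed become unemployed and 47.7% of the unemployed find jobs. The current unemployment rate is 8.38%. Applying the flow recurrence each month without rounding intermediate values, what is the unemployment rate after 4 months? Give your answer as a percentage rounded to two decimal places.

With a fixed labor force, u_{t+1} = u_t + s·(1−u_t) − f·u_t = u_t·(1−s−f) + s.
Here 1−s−f = 0.506 and s = 0.017.
u_1 = 0.083800 × 0.506 + 0.017 = 0.059403.
u_2 = 0.059403 × 0.506 + 0.017 = 0.047058.
u_3 = 0.047058 × 0.506 + 0.017 = 0.040811.
u_4 = 0.040811 × 0.506 + 0.017 = 0.037650.

Unemployment rate after four months ≈ 3.77%.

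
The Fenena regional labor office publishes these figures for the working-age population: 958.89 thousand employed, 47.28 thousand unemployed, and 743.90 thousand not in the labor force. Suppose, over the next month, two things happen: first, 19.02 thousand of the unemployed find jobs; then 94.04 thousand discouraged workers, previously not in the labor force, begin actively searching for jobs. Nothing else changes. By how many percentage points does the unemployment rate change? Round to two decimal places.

The unemployment rate changes by +6.42 percentage points.

Initially, labor force = 958.89 + 47.28 = 1,006.17 thousand, so u = 47.28/1,006.17 = 4.70%.
After the first change, unemployed falls and employed rises by 19.02; labor force unchanged → E = 977.91, U = 28.26, labor force = 1,006.17 thousand.
After the second change, unemployed and labor force both rise by 94.04 → E = 977.91, U = 122.30, labor force = 1,100.21 thousand.
New unemployment rate = 122.30 / 1,100.21 = 11.12%.
Change = 11.12% − 4.70% = +6.42 percentage points.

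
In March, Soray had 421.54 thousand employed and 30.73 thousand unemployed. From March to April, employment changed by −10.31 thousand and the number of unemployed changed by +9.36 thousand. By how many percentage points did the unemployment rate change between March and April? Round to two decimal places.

The unemployment rate changed by +2.09 percentage points.

March: labor force = 421.54 + 30.73 = 452.27; u = 30.73/452.27 = 6.79%.
April: labor force = 411.23 + 40.09 = 451.32; u = 40.09/451.32 = 8.88%.
Change = 8.88% − 6.79% = +2.09 pp.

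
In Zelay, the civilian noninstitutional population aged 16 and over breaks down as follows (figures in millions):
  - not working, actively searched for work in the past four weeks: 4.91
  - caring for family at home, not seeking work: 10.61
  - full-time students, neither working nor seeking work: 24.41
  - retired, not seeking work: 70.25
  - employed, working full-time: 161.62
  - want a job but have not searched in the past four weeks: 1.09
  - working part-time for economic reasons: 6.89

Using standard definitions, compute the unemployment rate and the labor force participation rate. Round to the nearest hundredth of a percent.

Unemployment rate ≈ 2.83%; labor force participation rate ≈ 61.98%.

Employed = 161.62 + 6.89 = 168.51 million (anyone who worked, including part-time for economic reasons, counts as employed).
Unemployed = 4.91 million.
Labor force = 168.51 + 4.91 = 173.42 million.
Not in labor force = 10.61 + 24.41 + 70.25 + 1.09 = 106.36 million (those not working and not actively searching are outside the labor force — including those who want a job but have given up searching).
Civilian working-age population = 173.42 + 106.36 = 279.78 million.
Unemployment rate = 4.91 / 173.42 = 2.83%.
Labor force participation rate = 173.42 / 279.78 = 61.98%.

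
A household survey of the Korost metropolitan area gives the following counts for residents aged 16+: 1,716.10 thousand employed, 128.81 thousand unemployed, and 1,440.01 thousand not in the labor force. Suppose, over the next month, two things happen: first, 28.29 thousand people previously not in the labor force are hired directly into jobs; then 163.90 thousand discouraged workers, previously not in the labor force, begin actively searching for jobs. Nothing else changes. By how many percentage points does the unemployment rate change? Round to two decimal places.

The unemployment rate changes by +7.39 percentage points.

Initially, labor force = 1,716.10 + 128.81 = 1,844.91 thousand, so u = 128.81/1,844.91 = 6.98%.
After the first change, employed and labor force both rise by 28.29; unemployed unchanged → E = 1,744.39, U = 128.81, labor force = 1,873.20 thousand.
After the second change, unemployed and labor force both rise by 163.90 → E = 1,744.39, U = 292.71, labor force = 2,037.10 thousand.
New unemployment rate = 292.71 / 2,037.10 = 14.37%.
Change = 14.37% − 6.98% = +7.39 percentage points.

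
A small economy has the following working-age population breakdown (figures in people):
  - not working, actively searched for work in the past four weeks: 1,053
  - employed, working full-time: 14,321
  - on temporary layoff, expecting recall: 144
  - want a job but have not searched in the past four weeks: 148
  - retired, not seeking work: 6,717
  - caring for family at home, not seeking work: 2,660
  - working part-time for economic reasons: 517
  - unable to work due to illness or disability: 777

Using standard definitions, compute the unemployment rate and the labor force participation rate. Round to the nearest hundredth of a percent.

Employed = 14,321 + 517 = 14,838 (anyone who worked, including part-time for economic reasons, counts as employed).
Unemployed = 1,053 + 144 = 1,197 (jobless and actively searching, or on temporary layoff).
Labor force = 14,838 + 1,197 = 16,035.
Not in labor force = 148 + 6,717 + 2,660 + 777 = 10,302 (those not working and not actively searching are outside the labor force — including those who want a job but have given up searching).
Civilian working-age population = 16,035 + 10,302 = 26,337.
Unemployment rate = 1,197 / 16,035 = 7.46%.
Labor force participation rate = 16,035 / 26,337 = 60.88%.

Unemployment rate ≈ 7.46%; labor force participation rate ≈ 60.88%.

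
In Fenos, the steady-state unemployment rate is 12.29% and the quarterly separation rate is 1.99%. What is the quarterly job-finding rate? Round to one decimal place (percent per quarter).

From u* = s/(s+f): f = s·(1−u)/u.
f = 1.99 × (1 − 0.1229) / 0.1229 = 1.7454 / 0.1229 ≈ 14.2% per quarter.

Job-finding rate ≈ 14.2% per quarter.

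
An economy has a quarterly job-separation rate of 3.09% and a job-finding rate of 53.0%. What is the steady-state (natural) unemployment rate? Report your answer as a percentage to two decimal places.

Steady-state unemployment rate ≈ 5.51%.

At steady state the flows balance: s·E = f·U, so U/(E+U) = s/(s+f).
u* = 3.09 / (3.09 + 53.0) = 3.09 / 56.09 = 5.51%.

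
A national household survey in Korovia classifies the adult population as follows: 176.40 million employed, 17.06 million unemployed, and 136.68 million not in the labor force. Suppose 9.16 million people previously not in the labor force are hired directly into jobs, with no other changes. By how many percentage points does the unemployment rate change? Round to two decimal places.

The unemployment rate changes by −0.40 percentage points.

Initially, labor force = 176.40 + 17.06 = 193.46 million, so u = 17.06/193.46 = 8.82%.
After the change, employed and labor force both rise by 9.16; unemployed unchanged → E = 185.56, U = 17.06, labor force = 202.62 million.
New unemployment rate = 17.06 / 202.62 = 8.42%.
Change = 8.42% − 8.82% = −0.40 percentage points.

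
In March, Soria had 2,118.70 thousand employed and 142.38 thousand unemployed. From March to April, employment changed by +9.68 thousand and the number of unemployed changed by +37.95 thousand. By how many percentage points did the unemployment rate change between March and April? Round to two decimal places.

March: labor force = 2,118.70 + 142.38 = 2,261.08; u = 142.38/2,261.08 = 6.30%.
April: labor force = 2,128.38 + 180.33 = 2,308.71; u = 180.33/2,308.71 = 7.81%.
Change = 7.81% − 6.30% = +1.51 pp.

The unemployment rate changed by +1.51 percentage points.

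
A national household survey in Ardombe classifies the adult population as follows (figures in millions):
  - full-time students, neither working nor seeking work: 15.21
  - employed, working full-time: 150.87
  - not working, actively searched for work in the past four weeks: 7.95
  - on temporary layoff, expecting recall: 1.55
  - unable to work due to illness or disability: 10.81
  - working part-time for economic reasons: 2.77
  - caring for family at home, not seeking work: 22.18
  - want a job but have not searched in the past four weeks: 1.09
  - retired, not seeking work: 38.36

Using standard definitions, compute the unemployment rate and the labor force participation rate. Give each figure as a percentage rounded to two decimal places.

Employed = 150.87 + 2.77 = 153.64 million (anyone who worked, including part-time for economic reasons, counts as employed).
Unemployed = 7.95 + 1.55 = 9.50 million (jobless and actively searching, or on temporary layoff).
Labor force = 153.64 + 9.50 = 163.14 million.
Not in labor force = 15.21 + 10.81 + 22.18 + 1.09 + 38.36 = 87.65 million (those not working and not actively searching are outside the labor force — including those who want a job but have given up searching).
Civilian working-age population = 163.14 + 87.65 = 250.79 million.
Unemployment rate = 9.50 / 163.14 = 5.82%.
Labor force participation rate = 163.14 / 250.79 = 65.05%.

Unemployment rate ≈ 5.82%; labor force participation rate ≈ 65.05%.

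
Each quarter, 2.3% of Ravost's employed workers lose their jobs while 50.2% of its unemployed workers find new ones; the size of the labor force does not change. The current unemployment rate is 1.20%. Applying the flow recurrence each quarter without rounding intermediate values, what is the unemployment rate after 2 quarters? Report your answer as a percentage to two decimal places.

Unemployment rate after two quarters ≈ 3.66%.

With a fixed labor force, u_{t+1} = u_t + s·(1−u_t) − f·u_t = u_t·(1−s−f) + s.
Here 1−s−f = 0.475 and s = 0.023.
u_1 = 0.012000 × 0.475 + 0.023 = 0.028700.
u_2 = 0.028700 × 0.475 + 0.023 = 0.036632.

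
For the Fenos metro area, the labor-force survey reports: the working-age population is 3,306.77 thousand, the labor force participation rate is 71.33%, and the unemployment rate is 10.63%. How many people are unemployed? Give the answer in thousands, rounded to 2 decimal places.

About 250.73 thousand are unemployed.

Labor force = 0.7133 × 3,306.77 = 2,358.72 thousand.
Unemployed = 0.1063 × 2,358.72 ≈ 250.73 thousand.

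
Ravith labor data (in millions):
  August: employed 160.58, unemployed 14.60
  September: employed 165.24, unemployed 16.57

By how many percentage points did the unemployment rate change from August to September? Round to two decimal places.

The unemployment rate changed by +0.78 percentage points.

August: labor force = 160.58 + 14.60 = 175.18; u = 14.60/175.18 = 8.33%.
September: labor force = 165.24 + 16.57 = 181.81; u = 16.57/181.81 = 9.11%.
Change = 9.11% − 8.33% = +0.78 pp.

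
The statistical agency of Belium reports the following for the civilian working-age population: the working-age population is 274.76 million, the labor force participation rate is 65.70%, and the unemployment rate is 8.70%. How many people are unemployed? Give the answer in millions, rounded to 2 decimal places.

About 15.71 million are unemployed.

Labor force = 0.6570 × 274.76 = 180.52 million.
Unemployed = 0.0870 × 180.52 ≈ 15.71 million.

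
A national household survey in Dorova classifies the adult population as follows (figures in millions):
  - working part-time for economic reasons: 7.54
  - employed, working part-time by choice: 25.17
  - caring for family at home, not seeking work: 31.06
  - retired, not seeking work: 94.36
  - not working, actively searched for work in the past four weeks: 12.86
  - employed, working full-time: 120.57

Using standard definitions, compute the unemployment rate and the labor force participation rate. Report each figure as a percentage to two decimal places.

Employed = 7.54 + 25.17 + 120.57 = 153.28 million (anyone who worked, including part-time for economic reasons, counts as employed).
Unemployed = 12.86 million.
Labor force = 153.28 + 12.86 = 166.14 million.
Not in labor force = 31.06 + 94.36 = 125.42 million (those not working and not actively searching are outside the labor force).
Civilian working-age population = 166.14 + 125.42 = 291.56 million.
Unemployment rate = 12.86 / 166.14 = 7.74%.
Labor force participation rate = 166.14 / 291.56 = 56.98%.

Unemployment rate ≈ 7.74%; labor force participation rate ≈ 56.98%.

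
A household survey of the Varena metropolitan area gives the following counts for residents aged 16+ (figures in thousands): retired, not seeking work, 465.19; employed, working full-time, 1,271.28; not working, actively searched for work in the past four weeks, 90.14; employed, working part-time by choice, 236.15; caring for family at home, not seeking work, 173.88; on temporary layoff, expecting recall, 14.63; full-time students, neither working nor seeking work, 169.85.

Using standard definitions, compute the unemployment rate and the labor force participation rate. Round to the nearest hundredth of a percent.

Unemployment rate ≈ 6.50%; labor force participation rate ≈ 66.59%.

Employed = 1,271.28 + 236.15 = 1,507.43 thousand.
Unemployed = 90.14 + 14.63 = 104.77 thousand (jobless and actively searching, or on temporary layoff).
Labor force = 1,507.43 + 104.77 = 1,612.20 thousand.
Not in labor force = 465.19 + 173.88 + 169.85 = 808.92 thousand (those not working and not actively searching are outside the labor force).
Civilian working-age population = 1,612.20 + 808.92 = 2,421.12 thousand.
Unemployment rate = 104.77 / 1,612.20 = 6.50%.
Labor force participation rate = 1,612.20 / 2,421.12 = 66.59%.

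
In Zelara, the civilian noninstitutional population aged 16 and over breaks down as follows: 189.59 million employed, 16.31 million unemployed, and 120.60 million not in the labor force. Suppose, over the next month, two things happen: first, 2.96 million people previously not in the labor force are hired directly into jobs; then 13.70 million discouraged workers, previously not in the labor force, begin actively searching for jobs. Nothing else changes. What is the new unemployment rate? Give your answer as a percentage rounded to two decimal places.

Initially, labor force = 189.59 + 16.31 = 205.90 million, so u = 16.31/205.90 = 7.92%.
After the first change, employed and labor force both rise by 2.96; unemployed unchanged → E = 192.55, U = 16.31, labor force = 208.86 million.
After the second change, unemployed and labor force both rise by 13.70 → E = 192.55, U = 30.01, labor force = 222.56 million.
New unemployment rate = 30.01 / 222.56 = 13.48%.

New unemployment rate ≈ 13.48%.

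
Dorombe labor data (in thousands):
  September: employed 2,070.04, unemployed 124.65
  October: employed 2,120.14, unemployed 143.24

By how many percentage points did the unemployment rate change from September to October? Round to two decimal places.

September: labor force = 2,070.04 + 124.65 = 2,194.69; u = 124.65/2,194.69 = 5.68%.
October: labor force = 2,120.14 + 143.24 = 2,263.38; u = 143.24/2,263.38 = 6.33%.
Change = 6.33% − 5.68% = +0.65 pp.

The unemployment rate changed by +0.65 percentage points.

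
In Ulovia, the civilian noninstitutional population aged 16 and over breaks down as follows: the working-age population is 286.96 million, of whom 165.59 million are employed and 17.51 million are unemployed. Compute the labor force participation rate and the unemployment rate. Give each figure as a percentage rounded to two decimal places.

Labor force participation rate ≈ 63.81%; unemployment rate ≈ 9.56%.

Labor force = employed + unemployed = 165.59 + 17.51 = 183.10 million.
Unemployment rate = 17.51 / 183.10 = 9.56%.
Labor force participation rate = 183.10 / 286.96 = 63.81%.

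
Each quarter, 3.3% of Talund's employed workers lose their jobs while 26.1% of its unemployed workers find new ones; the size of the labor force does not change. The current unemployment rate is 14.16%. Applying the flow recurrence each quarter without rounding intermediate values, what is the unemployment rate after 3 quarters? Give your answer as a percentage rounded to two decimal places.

Unemployment rate after three quarters ≈ 12.26%.

With a fixed labor force, u_{t+1} = u_t + s·(1−u_t) − f·u_t = u_t·(1−s−f) + s.
Here 1−s−f = 0.706 and s = 0.033.
u_1 = 0.141600 × 0.706 + 0.033 = 0.132970.
u_2 = 0.132970 × 0.706 + 0.033 = 0.126877.
u_3 = 0.126877 × 0.706 + 0.033 = 0.122575.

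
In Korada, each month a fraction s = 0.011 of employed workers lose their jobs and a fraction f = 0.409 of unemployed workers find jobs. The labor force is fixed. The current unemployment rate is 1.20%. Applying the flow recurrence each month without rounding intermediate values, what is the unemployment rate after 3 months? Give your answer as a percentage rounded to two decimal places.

With a fixed labor force, u_{t+1} = u_t + s·(1−u_t) − f·u_t = u_t·(1−s−f) + s.
Here 1−s−f = 0.580 and s = 0.011.
u_1 = 0.012000 × 0.580 + 0.011 = 0.017960.
u_2 = 0.017960 × 0.580 + 0.011 = 0.021417.
u_3 = 0.021417 × 0.580 + 0.011 = 0.023422.

Unemployment rate after three months ≈ 2.34%.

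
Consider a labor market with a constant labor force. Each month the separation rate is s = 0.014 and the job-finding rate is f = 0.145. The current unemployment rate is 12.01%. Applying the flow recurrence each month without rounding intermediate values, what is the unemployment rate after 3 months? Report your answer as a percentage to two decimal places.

Unemployment rate after three months ≈ 10.71%.

With a fixed labor force, u_{t+1} = u_t + s·(1−u_t) − f·u_t = u_t·(1−s−f) + s.
Here 1−s−f = 0.841 and s = 0.014.
u_1 = 0.120100 × 0.841 + 0.014 = 0.115004.
u_2 = 0.115004 × 0.841 + 0.014 = 0.110718.
u_3 = 0.110718 × 0.841 + 0.014 = 0.107114.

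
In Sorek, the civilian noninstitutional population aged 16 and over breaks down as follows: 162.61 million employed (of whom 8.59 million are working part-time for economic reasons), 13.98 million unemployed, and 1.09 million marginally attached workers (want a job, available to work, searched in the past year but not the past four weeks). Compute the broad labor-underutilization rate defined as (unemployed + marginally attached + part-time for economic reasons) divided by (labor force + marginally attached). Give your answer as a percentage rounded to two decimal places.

Labor force = 162.61 + 13.98 = 176.59 million.
Numerator = 13.98 + 1.09 + 8.59 = 23.66 million.
Denominator = 176.59 + 1.09 = 177.68 million.
Broad rate = 23.66 / 177.68 = 13.32%.

Broad underutilization rate ≈ 13.32%.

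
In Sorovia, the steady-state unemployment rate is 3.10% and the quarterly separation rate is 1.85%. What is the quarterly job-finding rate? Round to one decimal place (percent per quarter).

From u* = s/(s+f): f = s·(1−u)/u.
f = 1.85 × (1 − 0.0310) / 0.0310 = 1.7927 / 0.0310 ≈ 57.8% per quarter.

Job-finding rate ≈ 57.8% per quarter.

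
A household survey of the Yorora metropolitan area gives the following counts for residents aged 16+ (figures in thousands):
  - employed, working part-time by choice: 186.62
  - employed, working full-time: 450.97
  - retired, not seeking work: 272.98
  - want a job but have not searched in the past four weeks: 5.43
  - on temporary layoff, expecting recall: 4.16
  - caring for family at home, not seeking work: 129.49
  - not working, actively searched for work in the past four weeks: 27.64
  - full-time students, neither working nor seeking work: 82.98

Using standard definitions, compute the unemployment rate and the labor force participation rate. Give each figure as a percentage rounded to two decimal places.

Unemployment rate ≈ 4.75%; labor force participation rate ≈ 57.69%.

Employed = 186.62 + 450.97 = 637.59 thousand.
Unemployed = 4.16 + 27.64 = 31.80 thousand (jobless and actively searching, or on temporary layoff).
Labor force = 637.59 + 31.80 = 669.39 thousand.
Not in labor force = 272.98 + 5.43 + 129.49 + 82.98 = 490.88 thousand (those not working and not actively searching are outside the labor force — including those who want a job but have given up searching).
Civilian working-age population = 669.39 + 490.88 = 1,160.27 thousand.
Unemployment rate = 31.80 / 669.39 = 4.75%.
Labor force participation rate = 669.39 / 1,160.27 = 57.69%.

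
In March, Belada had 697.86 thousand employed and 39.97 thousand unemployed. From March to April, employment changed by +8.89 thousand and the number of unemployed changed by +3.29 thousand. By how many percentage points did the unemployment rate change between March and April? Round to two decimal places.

March: labor force = 697.86 + 39.97 = 737.83; u = 39.97/737.83 = 5.42%.
April: labor force = 706.75 + 43.26 = 750.01; u = 43.26/750.01 = 5.77%.
Change = 5.77% − 5.42% = +0.35 pp.

The unemployment rate changed by +0.35 percentage points.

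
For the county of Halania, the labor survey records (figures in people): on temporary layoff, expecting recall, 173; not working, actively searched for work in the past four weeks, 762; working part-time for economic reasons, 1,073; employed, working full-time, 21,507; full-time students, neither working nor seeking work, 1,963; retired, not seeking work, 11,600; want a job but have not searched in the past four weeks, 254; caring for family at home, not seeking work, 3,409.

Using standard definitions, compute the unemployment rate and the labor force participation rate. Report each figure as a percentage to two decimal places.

Employed = 1,073 + 21,507 = 22,580 (anyone who worked, including part-time for economic reasons, counts as employed).
Unemployed = 173 + 762 = 935 (jobless and actively searching, or on temporary layoff).
Labor force = 22,580 + 935 = 23,515.
Not in labor force = 1,963 + 11,600 + 254 + 3,409 = 17,226 (those not working and not actively searching are outside the labor force — including those who want a job but have given up searching).
Civilian working-age population = 23,515 + 17,226 = 40,741.
Unemployment rate = 935 / 23,515 = 3.98%.
Labor force participation rate = 23,515 / 40,741 = 57.72%.

Unemployment rate ≈ 3.98%; labor force participation rate ≈ 57.72%.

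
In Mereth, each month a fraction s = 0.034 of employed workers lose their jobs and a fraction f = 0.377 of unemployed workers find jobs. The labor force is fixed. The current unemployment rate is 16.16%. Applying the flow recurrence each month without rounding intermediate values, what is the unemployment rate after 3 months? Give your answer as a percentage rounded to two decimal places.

Unemployment rate after three months ≈ 9.88%.

With a fixed labor force, u_{t+1} = u_t + s·(1−u_t) − f·u_t = u_t·(1−s−f) + s.
Here 1−s−f = 0.589 and s = 0.034.
u_1 = 0.161600 × 0.589 + 0.034 = 0.129182.
u_2 = 0.129182 × 0.589 + 0.034 = 0.110088.
u_3 = 0.110088 × 0.589 + 0.034 = 0.098842.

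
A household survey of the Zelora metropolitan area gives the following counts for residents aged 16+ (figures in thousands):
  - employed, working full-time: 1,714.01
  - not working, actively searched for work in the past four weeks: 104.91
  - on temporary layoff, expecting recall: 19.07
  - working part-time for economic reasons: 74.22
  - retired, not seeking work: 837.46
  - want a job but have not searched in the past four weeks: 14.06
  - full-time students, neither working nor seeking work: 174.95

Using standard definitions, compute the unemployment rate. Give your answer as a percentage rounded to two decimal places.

Employed = 1,714.01 + 74.22 = 1,788.23 thousand (anyone who worked, including part-time for economic reasons, counts as employed).
Unemployed = 104.91 + 19.07 = 123.98 thousand (jobless and actively searching, or on temporary layoff).
Labor force = 1,788.23 + 123.98 = 1,912.21 thousand.
Unemployment rate = 123.98 / 1,912.21 = 6.48%.

Unemployment rate ≈ 6.48%.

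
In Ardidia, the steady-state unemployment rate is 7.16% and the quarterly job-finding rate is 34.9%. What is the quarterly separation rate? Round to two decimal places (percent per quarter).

Separation rate ≈ 2.69% per quarter.

From u* = s/(s+f): s = u·f/(1−u).
s = 0.0716 × 34.9 / (1 − 0.0716) = 2.4988 / 0.9284 ≈ 2.69% per quarter.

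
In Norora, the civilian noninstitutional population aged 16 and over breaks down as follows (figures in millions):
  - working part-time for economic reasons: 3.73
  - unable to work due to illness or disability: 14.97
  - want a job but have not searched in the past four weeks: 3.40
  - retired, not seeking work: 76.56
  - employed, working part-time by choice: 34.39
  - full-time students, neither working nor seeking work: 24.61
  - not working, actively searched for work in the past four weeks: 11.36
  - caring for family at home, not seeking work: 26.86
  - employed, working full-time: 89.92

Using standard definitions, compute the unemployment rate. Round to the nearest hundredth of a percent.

Employed = 3.73 + 34.39 + 89.92 = 128.04 million (anyone who worked, including part-time for economic reasons, counts as employed).
Unemployed = 11.36 million.
Labor force = 128.04 + 11.36 = 139.40 million.
Unemployment rate = 11.36 / 139.40 = 8.15%.

Unemployment rate ≈ 8.15%.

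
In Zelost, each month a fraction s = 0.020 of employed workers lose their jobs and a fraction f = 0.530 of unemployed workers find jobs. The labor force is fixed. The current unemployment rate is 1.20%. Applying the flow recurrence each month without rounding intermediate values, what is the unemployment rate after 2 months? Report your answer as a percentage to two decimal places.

Unemployment rate after two months ≈ 3.14%.

With a fixed labor force, u_{t+1} = u_t + s·(1−u_t) − f·u_t = u_t·(1−s−f) + s.
Here 1−s−f = 0.450 and s = 0.020.
u_1 = 0.012000 × 0.450 + 0.020 = 0.025400.
u_2 = 0.025400 × 0.450 + 0.020 = 0.031430.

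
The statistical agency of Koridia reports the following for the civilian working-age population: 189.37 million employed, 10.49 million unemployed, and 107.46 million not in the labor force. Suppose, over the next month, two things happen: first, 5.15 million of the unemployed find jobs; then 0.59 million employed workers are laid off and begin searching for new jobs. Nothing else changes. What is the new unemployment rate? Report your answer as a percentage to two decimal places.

Initially, labor force = 189.37 + 10.49 = 199.86 million, so u = 10.49/199.86 = 5.25%.
After the first change, unemployed falls and employed rises by 5.15; labor force unchanged → E = 194.52, U = 5.34, labor force = 199.86 million.
After the second change, employed falls and unemployed rises by 0.59; labor force unchanged → E = 193.93, U = 5.93, labor force = 199.86 million.
New unemployment rate = 5.93 / 199.86 = 2.97%.

New unemployment rate ≈ 2.97%.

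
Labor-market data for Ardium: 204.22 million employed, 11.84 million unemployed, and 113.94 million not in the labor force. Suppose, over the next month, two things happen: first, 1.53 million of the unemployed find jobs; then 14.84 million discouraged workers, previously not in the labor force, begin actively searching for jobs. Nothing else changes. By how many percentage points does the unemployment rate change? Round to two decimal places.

The unemployment rate changes by +5.41 percentage points.

Initially, labor force = 204.22 + 11.84 = 216.06 million, so u = 11.84/216.06 = 5.48%.
After the first change, unemployed falls and employed rises by 1.53; labor force unchanged → E = 205.75, U = 10.31, labor force = 216.06 million.
After the second change, unemployed and labor force both rise by 14.84 → E = 205.75, U = 25.15, labor force = 230.90 million.
New unemployment rate = 25.15 / 230.90 = 10.89%.
Change = 10.89% − 5.48% = +5.41 percentage points.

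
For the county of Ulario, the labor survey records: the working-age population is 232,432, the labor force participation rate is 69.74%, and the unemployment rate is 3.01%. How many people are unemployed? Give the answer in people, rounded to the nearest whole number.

About 4,879 are unemployed.

Labor force = 0.6974 × 232,432 = 162,098.
Unemployed = 0.0301 × 162,098 ≈ 4,879.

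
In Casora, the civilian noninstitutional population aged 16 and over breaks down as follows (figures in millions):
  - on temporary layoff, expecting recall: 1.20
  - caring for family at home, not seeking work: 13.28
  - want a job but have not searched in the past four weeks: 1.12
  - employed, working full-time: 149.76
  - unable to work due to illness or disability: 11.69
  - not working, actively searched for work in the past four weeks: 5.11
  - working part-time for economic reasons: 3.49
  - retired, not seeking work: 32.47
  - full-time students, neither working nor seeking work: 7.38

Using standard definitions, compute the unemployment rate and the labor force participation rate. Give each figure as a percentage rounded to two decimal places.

Employed = 149.76 + 3.49 = 153.25 million (anyone who worked, including part-time for economic reasons, counts as employed).
Unemployed = 1.20 + 5.11 = 6.31 million (jobless and actively searching, or on temporary layoff).
Labor force = 153.25 + 6.31 = 159.56 million.
Not in labor force = 13.28 + 1.12 + 11.69 + 32.47 + 7.38 = 65.94 million (those not working and not actively searching are outside the labor force — including those who want a job but have given up searching).
Civilian working-age population = 159.56 + 65.94 = 225.50 million.
Unemployment rate = 6.31 / 159.56 = 3.95%.
Labor force participation rate = 159.56 / 225.50 = 70.76%.

Unemployment rate ≈ 3.95%; labor force participation rate ≈ 70.76%.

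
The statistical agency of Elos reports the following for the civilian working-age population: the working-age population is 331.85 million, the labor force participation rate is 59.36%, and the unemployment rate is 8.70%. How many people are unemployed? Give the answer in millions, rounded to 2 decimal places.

About 17.14 million are unemployed.

Labor force = 0.5936 × 331.85 = 196.99 million.
Unemployed = 0.0870 × 196.99 ≈ 17.14 million.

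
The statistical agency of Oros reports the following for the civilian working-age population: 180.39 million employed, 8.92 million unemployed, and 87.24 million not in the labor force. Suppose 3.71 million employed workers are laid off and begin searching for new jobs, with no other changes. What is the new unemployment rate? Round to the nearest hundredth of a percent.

New unemployment rate ≈ 6.67%.

Initially, labor force = 180.39 + 8.92 = 189.31 million, so u = 8.92/189.31 = 4.71%.
After the change, employed falls and unemployed rises by 3.71; labor force unchanged → E = 176.68, U = 12.63, labor force = 189.31 million.
New unemployment rate = 12.63 / 189.31 = 6.67%.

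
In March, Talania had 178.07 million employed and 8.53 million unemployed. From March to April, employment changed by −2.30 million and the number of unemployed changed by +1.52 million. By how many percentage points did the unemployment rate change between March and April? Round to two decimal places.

The unemployment rate changed by +0.84 percentage points.

March: labor force = 178.07 + 8.53 = 186.60; u = 8.53/186.60 = 4.57%.
April: labor force = 175.77 + 10.05 = 185.82; u = 10.05/185.82 = 5.41%.
Change = 5.41% − 4.57% = +0.84 pp.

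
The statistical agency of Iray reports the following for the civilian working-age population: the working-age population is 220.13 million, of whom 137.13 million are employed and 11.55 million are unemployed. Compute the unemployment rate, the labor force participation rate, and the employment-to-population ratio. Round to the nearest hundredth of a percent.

Labor force = employed + unemployed = 137.13 + 11.55 = 148.68 million.
Unemployment rate = 11.55 / 148.68 = 7.77%.
Labor force participation rate = 148.68 / 220.13 = 67.54%.
Employment-population ratio = 137.13 / 220.13 = 62.30%.

Unemployment rate ≈ 7.77%; labor force participation rate ≈ 67.54%; employment-population ratio ≈ 62.30%.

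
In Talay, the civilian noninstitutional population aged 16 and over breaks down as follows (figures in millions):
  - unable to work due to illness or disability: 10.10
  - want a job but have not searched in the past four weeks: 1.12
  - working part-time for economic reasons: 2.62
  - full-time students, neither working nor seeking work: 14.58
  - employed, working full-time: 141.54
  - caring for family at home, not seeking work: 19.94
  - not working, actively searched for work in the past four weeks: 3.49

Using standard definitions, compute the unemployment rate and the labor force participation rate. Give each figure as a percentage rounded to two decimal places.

Employed = 2.62 + 141.54 = 144.16 million (anyone who worked, including part-time for economic reasons, counts as employed).
Unemployed = 3.49 million.
Labor force = 144.16 + 3.49 = 147.65 million.
Not in labor force = 10.10 + 1.12 + 14.58 + 19.94 = 45.74 million (those not working and not actively searching are outside the labor force — including those who want a job but have given up searching).
Civilian working-age population = 147.65 + 45.74 = 193.39 million.
Unemployment rate = 3.49 / 147.65 = 2.36%.
Labor force participation rate = 147.65 / 193.39 = 76.35%.

Unemployment rate ≈ 2.36%; labor force participation rate ≈ 76.35%.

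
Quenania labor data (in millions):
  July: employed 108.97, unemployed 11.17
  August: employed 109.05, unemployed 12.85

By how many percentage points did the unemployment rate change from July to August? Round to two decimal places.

July: labor force = 108.97 + 11.17 = 120.14; u = 11.17/120.14 = 9.30%.
August: labor force = 109.05 + 12.85 = 121.90; u = 12.85/121.90 = 10.54%.
Change = 10.54% − 9.30% = +1.24 pp.

The unemployment rate changed by +1.24 percentage points.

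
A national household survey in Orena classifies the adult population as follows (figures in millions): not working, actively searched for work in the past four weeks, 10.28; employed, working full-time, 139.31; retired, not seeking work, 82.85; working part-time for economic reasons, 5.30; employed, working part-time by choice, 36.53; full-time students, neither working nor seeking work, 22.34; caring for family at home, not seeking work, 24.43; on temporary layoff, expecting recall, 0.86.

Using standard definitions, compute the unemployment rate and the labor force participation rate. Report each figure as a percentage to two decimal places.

Employed = 139.31 + 5.30 + 36.53 = 181.14 million (anyone who worked, including part-time for economic reasons, counts as employed).
Unemployed = 10.28 + 0.86 = 11.14 million (jobless and actively searching, or on temporary layoff).
Labor force = 181.14 + 11.14 = 192.28 million.
Not in labor force = 82.85 + 22.34 + 24.43 = 129.62 million (those not working and not actively searching are outside the labor force).
Civilian working-age population = 192.28 + 129.62 = 321.90 million.
Unemployment rate = 11.14 / 192.28 = 5.79%.
Labor force participation rate = 192.28 / 321.90 = 59.73%.

Unemployment rate ≈ 5.79%; labor force participation rate ≈ 59.73%.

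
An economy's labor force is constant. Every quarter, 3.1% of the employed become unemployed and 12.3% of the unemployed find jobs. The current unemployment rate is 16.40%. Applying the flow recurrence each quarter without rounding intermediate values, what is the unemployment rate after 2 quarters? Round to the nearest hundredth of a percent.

With a fixed labor force, u_{t+1} = u_t + s·(1−u_t) − f·u_t = u_t·(1−s−f) + s.
Here 1−s−f = 0.846 and s = 0.031.
u_1 = 0.164000 × 0.846 + 0.031 = 0.169744.
u_2 = 0.169744 × 0.846 + 0.031 = 0.174603.

Unemployment rate after two quarters ≈ 17.46%.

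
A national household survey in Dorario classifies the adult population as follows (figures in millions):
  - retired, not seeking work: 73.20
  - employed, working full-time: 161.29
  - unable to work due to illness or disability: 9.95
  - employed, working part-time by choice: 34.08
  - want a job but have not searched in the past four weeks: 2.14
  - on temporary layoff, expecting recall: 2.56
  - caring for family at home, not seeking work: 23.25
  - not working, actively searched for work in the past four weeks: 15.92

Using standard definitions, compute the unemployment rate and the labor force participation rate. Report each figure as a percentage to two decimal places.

Unemployment rate ≈ 8.64%; labor force participation rate ≈ 66.33%.

Employed = 161.29 + 34.08 = 195.37 million.
Unemployed = 2.56 + 15.92 = 18.48 million (jobless and actively searching, or on temporary layoff).
Labor force = 195.37 + 18.48 = 213.85 million.
Not in labor force = 73.20 + 9.95 + 2.14 + 23.25 = 108.54 million (those not working and not actively searching are outside the labor force — including those who want a job but have given up searching).
Civilian working-age population = 213.85 + 108.54 = 322.39 million.
Unemployment rate = 18.48 / 213.85 = 8.64%.
Labor force participation rate = 213.85 / 322.39 = 66.33%.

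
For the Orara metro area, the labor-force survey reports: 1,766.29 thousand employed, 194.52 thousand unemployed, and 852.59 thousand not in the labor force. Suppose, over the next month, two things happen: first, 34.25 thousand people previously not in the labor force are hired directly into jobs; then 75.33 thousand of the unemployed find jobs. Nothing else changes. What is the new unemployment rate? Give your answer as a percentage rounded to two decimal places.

Initially, labor force = 1,766.29 + 194.52 = 1,960.81 thousand, so u = 194.52/1,960.81 = 9.92%.
After the first change, employed and labor force both rise by 34.25; unemployed unchanged → E = 1,800.54, U = 194.52, labor force = 1,995.06 thousand.
After the second change, unemployed falls and employed rises by 75.33; labor force unchanged → E = 1,875.87, U = 119.19, labor force = 1,995.06 thousand.
New unemployment rate = 119.19 / 1,995.06 = 5.97%.

New unemployment rate ≈ 5.97%.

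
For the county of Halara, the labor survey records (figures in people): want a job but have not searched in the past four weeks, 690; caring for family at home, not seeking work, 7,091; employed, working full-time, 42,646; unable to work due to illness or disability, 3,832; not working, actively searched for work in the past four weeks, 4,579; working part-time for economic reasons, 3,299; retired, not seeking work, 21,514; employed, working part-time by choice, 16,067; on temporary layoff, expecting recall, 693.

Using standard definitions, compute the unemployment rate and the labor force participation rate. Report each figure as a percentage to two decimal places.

Employed = 42,646 + 3,299 + 16,067 = 62,012 (anyone who worked, including part-time for economic reasons, counts as employed).
Unemployed = 4,579 + 693 = 5,272 (jobless and actively searching, or on temporary layoff).
Labor force = 62,012 + 5,272 = 67,284.
Not in labor force = 690 + 7,091 + 3,832 + 21,514 = 33,127 (those not working and not actively searching are outside the labor force — including those who want a job but have given up searching).
Civilian working-age population = 67,284 + 33,127 = 100,411.
Unemployment rate = 5,272 / 67,284 = 7.84%.
Labor force participation rate = 67,284 / 100,411 = 67.01%.

Unemployment rate ≈ 7.84%; labor force participation rate ≈ 67.01%.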